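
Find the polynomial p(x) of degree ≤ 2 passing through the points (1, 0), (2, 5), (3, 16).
3*x**2 - 4*x + 1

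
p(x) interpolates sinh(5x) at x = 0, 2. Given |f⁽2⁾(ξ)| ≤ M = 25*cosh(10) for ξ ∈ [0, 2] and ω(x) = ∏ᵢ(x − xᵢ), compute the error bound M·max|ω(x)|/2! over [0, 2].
25*cosh(10)/2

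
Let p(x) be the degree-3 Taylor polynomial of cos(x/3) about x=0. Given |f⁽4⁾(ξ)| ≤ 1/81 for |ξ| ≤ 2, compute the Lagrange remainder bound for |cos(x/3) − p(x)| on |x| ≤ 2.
2/243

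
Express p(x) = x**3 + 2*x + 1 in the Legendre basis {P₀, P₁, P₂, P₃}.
P₀ + (13/5)P₁ + (2/5)P₃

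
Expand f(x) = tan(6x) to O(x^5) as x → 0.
6*x + 72*x**3 + O(x**5)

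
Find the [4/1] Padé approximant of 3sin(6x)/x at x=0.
972*x**4/5 - 108*x**2 + 18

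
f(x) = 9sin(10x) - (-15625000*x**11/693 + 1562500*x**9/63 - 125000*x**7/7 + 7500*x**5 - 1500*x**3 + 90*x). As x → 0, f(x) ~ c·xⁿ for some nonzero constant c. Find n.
13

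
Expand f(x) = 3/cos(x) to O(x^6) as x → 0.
3 + 3*x**2/2 + 5*x**4/8 + O(x**6)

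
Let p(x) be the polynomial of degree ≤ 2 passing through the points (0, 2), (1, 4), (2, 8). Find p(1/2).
11/4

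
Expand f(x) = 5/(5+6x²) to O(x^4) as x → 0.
1 - 6*x**2/5 + O(x**4)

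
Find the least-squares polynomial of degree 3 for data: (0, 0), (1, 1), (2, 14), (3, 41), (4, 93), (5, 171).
-5/126 + (-1627/756)x + (158/63)x² + (103/108)x³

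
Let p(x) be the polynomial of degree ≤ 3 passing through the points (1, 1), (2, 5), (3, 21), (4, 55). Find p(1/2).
13/8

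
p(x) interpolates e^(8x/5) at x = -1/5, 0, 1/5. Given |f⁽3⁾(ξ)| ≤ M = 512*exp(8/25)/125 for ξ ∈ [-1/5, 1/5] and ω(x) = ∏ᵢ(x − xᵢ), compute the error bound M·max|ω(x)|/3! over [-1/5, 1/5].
512*sqrt(3)*exp(8/25)/421875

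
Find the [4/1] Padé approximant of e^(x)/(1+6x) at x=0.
(136033*x**4/3159480 + 65731*x**3/394935 + 26331*x**2/52658 + 131644*x/131645 + 1)/(789869*x/131645 + 1)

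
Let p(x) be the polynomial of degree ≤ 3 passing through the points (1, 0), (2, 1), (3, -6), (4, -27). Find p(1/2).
-13/8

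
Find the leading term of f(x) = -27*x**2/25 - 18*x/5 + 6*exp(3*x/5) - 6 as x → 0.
27*x**3/125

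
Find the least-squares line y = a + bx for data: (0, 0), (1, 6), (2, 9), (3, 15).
a = 3/10, b = 24/5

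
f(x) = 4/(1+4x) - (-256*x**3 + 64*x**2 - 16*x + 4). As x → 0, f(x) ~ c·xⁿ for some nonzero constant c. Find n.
4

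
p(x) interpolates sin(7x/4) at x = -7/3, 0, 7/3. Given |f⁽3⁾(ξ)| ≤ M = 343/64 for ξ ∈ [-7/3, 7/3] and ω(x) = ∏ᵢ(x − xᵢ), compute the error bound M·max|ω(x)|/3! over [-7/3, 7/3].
117649*sqrt(3)/46656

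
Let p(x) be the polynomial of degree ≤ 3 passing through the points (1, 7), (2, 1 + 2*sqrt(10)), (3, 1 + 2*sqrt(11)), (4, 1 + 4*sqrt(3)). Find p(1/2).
-35*sqrt(10)/8 - 5*sqrt(3)/4 + 21*sqrt(11)/8 + 113/8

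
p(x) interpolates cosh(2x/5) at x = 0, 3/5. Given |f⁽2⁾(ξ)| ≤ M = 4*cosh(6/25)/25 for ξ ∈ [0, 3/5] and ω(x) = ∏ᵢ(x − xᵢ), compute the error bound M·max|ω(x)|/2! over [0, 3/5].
9*cosh(6/25)/1250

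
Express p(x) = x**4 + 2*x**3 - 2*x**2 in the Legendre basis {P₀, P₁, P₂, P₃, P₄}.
(-7/15)P₀ + (6/5)P₁ + (-16/21)P₂ + (4/5)P₃ + (8/35)P₄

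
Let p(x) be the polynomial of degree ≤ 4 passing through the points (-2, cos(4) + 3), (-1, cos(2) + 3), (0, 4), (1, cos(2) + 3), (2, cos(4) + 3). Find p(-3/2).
21*cos(2)/16 + 15*cos(4)/64 + 157/64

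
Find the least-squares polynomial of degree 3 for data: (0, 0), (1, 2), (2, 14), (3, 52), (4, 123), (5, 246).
-1/42 + (205/252)x + (-43/42)x² + (77/36)x³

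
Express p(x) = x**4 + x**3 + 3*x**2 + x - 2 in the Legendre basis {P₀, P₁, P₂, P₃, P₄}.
(-4/5)P₀ + (8/5)P₁ + (18/7)P₂ + (2/5)P₃ + (8/35)P₄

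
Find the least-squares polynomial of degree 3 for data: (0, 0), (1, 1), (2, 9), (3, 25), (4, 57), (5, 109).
-19/126 + (589/756)x + (11/126)x² + (89/108)x³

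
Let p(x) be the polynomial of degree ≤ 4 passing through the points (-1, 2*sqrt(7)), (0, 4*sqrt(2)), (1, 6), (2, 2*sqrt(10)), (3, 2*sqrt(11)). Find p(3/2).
-5*sqrt(2)/8 - 5*sqrt(11)/64 + 3*sqrt(7)/64 + 15*sqrt(10)/16 + 135/32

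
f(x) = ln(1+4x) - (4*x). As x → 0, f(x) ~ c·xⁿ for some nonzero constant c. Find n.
2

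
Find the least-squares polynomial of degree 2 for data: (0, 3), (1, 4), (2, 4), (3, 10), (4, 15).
16/5 - x + x²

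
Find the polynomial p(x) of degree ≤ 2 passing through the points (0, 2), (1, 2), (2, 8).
3*x**2 - 3*x + 2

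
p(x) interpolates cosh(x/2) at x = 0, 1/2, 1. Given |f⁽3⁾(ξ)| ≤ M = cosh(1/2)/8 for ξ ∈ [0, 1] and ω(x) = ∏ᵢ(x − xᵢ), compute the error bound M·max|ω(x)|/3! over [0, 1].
sqrt(3)*cosh(1/2)/1728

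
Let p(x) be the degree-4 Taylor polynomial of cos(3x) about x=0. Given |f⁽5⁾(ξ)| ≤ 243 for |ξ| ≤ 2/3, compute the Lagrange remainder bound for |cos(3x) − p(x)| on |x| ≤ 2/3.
4/15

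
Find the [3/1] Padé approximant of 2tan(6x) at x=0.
144*x**3 + 12*x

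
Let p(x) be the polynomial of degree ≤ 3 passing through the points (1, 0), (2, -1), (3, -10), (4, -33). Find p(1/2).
-5/8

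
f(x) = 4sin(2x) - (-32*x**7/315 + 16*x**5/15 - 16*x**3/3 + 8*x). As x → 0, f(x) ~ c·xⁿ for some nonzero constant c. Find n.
9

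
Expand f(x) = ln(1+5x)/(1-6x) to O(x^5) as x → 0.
5*x + 35*x**2/2 + 440*x**3/3 + 2895*x**4/4 + O(x**5)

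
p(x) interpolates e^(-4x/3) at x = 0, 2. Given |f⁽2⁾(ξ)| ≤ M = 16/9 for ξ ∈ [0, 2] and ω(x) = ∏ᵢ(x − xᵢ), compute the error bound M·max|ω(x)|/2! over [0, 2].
8/9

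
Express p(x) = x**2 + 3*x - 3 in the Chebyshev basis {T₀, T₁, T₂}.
(-5/2)T₀ + (3)T₁ + (1/2)T₂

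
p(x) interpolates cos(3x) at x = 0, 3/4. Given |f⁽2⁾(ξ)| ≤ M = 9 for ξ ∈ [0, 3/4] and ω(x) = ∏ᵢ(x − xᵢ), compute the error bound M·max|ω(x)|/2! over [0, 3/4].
81/128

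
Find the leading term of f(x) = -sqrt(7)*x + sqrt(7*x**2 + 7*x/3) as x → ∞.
sqrt(7)/6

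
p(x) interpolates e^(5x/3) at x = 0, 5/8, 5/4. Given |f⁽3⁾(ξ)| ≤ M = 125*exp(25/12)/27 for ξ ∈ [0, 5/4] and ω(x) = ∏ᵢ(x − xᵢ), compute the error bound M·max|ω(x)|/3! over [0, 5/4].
15625*sqrt(3)*exp(25/12)/373248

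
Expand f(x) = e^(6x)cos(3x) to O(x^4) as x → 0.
1 + 6*x + 27*x**2/2 + 9*x**3 + O(x**4)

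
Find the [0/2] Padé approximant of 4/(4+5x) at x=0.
1/(5*x/4 + 1)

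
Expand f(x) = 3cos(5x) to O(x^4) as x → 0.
3 - 75*x**2/2 + O(x**4)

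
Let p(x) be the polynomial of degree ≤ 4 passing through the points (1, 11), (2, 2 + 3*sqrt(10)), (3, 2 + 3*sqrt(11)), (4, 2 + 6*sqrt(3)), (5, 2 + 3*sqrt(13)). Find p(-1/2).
-2079*sqrt(10)/32 - 1155*sqrt(3)/16 + 945*sqrt(13)/128 + 10651/128 + 4455*sqrt(11)/64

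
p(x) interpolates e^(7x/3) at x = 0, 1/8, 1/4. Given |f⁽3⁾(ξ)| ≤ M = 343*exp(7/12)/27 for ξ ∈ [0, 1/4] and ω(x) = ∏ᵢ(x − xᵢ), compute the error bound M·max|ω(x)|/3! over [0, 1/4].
343*sqrt(3)*exp(7/12)/373248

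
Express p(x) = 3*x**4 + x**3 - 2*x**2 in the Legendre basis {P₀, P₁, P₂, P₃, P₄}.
(-1/15)P₀ + (3/5)P₁ + (8/21)P₂ + (2/5)P₃ + (24/35)P₄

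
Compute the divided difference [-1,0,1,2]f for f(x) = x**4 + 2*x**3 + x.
4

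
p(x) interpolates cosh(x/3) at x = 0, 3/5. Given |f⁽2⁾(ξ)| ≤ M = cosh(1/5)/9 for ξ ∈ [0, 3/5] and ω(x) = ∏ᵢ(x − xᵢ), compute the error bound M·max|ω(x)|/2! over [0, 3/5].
cosh(1/5)/200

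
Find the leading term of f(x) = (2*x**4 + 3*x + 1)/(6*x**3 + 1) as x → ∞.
x/3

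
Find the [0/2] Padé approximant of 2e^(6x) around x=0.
2/(18*x**2 - 6*x + 1)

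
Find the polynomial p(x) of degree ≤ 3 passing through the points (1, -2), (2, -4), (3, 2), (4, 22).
x**3 - 2*x**2 - 3*x + 2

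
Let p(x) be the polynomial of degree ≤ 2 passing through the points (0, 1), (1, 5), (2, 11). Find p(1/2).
11/4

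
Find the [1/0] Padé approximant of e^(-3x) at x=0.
1 - 3*x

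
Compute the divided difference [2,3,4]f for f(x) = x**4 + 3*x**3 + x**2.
83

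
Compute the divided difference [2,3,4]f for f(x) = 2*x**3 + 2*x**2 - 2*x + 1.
20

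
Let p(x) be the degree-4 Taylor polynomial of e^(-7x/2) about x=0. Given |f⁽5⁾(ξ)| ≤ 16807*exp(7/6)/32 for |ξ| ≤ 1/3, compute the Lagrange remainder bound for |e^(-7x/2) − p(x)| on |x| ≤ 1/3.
16807*exp(7/6)/933120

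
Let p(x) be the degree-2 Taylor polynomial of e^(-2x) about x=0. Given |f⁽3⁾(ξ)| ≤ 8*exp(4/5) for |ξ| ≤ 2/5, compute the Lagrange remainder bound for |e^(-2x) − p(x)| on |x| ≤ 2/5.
32*exp(4/5)/375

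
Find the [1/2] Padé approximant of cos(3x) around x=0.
1/(9*x**2/2 + 1)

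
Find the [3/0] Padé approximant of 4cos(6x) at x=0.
4 - 72*x**2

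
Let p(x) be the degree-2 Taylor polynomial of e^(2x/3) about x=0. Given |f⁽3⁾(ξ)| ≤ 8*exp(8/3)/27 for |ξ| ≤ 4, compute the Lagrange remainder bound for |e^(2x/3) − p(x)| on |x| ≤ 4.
256*exp(8/3)/81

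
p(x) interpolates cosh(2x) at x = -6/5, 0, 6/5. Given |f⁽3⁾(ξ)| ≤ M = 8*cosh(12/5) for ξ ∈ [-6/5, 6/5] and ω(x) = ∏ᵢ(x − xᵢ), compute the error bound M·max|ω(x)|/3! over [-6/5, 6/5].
64*sqrt(3)*cosh(12/5)/125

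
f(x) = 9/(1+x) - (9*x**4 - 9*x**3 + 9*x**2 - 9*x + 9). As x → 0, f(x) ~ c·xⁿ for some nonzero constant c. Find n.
5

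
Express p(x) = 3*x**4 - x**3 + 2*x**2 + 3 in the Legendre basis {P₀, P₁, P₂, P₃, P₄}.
(64/15)P₀ + (-3/5)P₁ + (64/21)P₂ + (-2/5)P₃ + (24/35)P₄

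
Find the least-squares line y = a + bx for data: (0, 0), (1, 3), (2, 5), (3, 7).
a = 3/10, b = 23/10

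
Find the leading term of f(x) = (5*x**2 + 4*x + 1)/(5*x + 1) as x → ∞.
x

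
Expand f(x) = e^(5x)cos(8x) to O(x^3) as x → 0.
1 + 5*x - 39*x**2/2 + O(x**3)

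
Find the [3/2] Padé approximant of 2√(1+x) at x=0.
(x**3/16 + 9*x**2/8 + 3*x + 2)/(3*x**2/16 + x + 1)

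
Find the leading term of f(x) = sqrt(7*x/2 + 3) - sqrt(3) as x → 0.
7*sqrt(3)*x/12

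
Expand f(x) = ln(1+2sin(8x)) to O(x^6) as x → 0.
16*x - 128*x**2 + 3584*x**3/3 - 40960*x**4/3 + 499712*x**5/3 + O(x**6)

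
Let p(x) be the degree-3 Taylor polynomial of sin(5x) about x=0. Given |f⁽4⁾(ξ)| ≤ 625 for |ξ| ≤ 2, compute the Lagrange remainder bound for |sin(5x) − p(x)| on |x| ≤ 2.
1250/3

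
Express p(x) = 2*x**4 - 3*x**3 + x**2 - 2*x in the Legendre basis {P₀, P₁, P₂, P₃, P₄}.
(11/15)P₀ + (-19/5)P₁ + (38/21)P₂ + (-6/5)P₃ + (16/35)P₄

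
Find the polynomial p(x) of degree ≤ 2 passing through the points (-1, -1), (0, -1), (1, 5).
3*x**2 + 3*x - 1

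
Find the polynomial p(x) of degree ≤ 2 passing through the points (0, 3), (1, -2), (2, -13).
-3*x**2 - 2*x + 3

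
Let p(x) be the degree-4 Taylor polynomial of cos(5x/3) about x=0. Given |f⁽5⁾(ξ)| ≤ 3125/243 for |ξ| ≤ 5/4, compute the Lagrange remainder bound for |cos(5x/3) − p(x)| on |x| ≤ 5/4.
1953125/5971968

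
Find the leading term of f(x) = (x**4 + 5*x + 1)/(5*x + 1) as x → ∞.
x**3/5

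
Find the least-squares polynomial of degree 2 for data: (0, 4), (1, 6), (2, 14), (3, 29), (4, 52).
21/5 + (-21/10)x + (7/2)x²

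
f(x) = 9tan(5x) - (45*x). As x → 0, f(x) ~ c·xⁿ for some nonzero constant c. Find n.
3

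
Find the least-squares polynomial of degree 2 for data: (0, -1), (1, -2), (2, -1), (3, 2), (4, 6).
-38/35 + (-57/35)x + (6/7)x²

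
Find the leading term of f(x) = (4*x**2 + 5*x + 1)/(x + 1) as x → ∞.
4*x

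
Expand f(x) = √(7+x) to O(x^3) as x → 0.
sqrt(7) + sqrt(7)*x/14 - sqrt(7)*x**2/392 + O(x**3)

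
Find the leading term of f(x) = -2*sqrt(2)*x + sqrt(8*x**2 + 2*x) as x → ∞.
sqrt(2)/4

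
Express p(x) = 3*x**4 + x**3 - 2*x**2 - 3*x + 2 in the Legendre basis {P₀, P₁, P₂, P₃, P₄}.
(29/15)P₀ + (-12/5)P₁ + (8/21)P₂ + (2/5)P₃ + (24/35)P₄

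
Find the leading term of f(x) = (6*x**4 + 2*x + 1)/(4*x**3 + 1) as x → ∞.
3*x/2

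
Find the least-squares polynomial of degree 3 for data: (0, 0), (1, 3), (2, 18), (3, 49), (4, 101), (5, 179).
-5/126 + (-799/756)x + (433/126)x² + (85/108)x³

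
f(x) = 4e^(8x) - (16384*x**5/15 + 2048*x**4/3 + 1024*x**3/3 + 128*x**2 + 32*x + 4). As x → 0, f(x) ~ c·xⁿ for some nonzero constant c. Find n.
6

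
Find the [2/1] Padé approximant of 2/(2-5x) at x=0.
1/(1 - 5*x/2)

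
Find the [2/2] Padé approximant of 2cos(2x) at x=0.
(2 - 10*x**2/3)/(x**2/3 + 1)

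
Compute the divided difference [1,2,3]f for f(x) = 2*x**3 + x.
12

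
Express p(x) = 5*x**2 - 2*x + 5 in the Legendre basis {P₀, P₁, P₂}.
(20/3)P₀ + (-2)P₁ + (10/3)P₂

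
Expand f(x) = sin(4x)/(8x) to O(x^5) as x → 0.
1/2 - 4*x**2/3 + 16*x**4/15 + O(x**5)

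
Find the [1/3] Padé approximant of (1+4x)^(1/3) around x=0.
(10*x/3 + 1)/(64*x**3/81 - 8*x**2/9 + 2*x + 1)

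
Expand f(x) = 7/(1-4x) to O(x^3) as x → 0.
7 + 28*x + 112*x**2 + O(x**3)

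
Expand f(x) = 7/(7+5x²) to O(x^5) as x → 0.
1 - 5*x**2/7 + 25*x**4/49 + O(x**5)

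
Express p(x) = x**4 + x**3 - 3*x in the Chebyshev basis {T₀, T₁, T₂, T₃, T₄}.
(3/8)T₀ + (-9/4)T₁ + (1/2)T₂ + (1/4)T₃ + (1/8)T₄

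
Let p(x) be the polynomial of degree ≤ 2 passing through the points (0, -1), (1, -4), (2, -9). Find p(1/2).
-9/4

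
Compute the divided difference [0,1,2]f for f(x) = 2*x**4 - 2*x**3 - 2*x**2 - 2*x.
6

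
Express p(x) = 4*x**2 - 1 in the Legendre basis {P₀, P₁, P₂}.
(1/3)P₀ + (8/3)P₂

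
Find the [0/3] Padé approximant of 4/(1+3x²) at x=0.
4/(3*x**2 + 1)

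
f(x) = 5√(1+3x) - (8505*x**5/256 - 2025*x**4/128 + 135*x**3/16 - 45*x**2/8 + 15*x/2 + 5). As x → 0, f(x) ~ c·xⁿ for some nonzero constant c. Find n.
6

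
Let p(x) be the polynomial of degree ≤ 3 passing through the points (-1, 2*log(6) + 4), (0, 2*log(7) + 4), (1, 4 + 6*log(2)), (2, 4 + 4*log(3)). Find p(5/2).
4 + log(321489*2**(1/4)*3**(1/8)*7**(5/8)/16384)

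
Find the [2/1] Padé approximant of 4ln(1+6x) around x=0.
24*x*(x + 1)/(4*x + 1)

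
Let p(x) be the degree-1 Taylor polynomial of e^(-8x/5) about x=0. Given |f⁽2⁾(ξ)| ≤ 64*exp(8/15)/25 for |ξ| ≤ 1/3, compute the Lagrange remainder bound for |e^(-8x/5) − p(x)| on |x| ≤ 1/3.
32*exp(8/15)/225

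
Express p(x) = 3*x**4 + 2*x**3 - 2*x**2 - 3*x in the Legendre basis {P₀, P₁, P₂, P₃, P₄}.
(-1/15)P₀ + (-9/5)P₁ + (8/21)P₂ + (4/5)P₃ + (24/35)P₄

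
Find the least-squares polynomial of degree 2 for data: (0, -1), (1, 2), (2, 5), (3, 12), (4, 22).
-22/35 + (16/35)x + (9/7)x²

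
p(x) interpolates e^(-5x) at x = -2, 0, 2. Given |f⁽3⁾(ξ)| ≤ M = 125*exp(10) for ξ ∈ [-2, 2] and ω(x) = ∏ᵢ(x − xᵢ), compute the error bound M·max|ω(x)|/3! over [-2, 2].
1000*sqrt(3)*exp(10)/27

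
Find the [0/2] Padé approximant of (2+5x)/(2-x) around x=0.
1/(15*x**2/2 - 3*x + 1)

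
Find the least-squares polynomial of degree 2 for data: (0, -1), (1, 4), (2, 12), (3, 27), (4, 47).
-5/7 + (93/70)x + (37/14)x²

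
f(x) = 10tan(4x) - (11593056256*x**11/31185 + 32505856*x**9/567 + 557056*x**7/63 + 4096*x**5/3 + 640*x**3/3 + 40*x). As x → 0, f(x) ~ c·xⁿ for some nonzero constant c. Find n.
13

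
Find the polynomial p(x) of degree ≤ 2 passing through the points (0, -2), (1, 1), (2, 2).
-x**2 + 4*x - 2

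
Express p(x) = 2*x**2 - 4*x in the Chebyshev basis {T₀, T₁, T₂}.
T₀ + (-4)T₁ + T₂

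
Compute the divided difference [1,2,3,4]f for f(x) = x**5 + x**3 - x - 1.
66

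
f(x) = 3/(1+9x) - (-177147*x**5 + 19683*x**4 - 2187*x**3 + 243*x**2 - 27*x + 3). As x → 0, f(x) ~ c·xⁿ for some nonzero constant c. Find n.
6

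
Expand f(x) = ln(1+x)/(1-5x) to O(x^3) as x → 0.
x + 9*x**2/2 + O(x**3)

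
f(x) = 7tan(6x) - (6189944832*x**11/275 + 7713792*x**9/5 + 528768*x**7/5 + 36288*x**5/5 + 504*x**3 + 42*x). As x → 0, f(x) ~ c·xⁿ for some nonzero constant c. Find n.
13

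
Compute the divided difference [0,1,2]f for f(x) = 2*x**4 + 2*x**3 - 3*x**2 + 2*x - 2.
17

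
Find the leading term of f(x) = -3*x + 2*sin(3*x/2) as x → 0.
-9*x**3/8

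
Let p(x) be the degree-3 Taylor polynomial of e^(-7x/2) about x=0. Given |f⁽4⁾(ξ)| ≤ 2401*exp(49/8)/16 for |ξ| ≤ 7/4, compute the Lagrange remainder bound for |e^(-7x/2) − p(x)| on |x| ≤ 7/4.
5764801*exp(49/8)/98304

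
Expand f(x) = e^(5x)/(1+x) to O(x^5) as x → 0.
1 + 4*x + 17*x**2/2 + 37*x**3/3 + 329*x**4/24 + O(x**5)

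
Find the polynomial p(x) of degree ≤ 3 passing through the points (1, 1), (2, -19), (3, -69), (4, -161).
-2*x**3 - 3*x**2 + 3*x + 3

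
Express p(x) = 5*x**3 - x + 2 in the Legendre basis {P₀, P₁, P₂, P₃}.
(2)P₀ + (2)P₁ + (2)P₃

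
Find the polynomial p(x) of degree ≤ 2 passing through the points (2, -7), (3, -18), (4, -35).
-3*x**2 + 4*x - 3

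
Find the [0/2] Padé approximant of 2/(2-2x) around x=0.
1/(1 - x)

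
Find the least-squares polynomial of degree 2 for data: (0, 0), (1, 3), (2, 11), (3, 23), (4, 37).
-2/7 + (69/35)x + (13/7)x²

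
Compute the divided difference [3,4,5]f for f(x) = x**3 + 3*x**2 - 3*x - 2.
15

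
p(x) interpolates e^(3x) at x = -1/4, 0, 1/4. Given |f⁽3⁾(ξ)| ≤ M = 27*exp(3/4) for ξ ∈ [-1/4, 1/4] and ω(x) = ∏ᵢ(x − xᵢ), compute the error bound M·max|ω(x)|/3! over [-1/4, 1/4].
sqrt(3)*exp(3/4)/64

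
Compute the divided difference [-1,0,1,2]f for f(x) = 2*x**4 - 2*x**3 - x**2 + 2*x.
2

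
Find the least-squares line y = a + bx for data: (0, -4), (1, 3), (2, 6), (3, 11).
a = -16/5, b = 24/5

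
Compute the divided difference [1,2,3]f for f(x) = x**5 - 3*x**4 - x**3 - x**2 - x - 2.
8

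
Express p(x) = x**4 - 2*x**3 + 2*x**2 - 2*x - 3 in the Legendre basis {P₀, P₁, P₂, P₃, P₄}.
(-32/15)P₀ + (-16/5)P₁ + (40/21)P₂ + (-4/5)P₃ + (8/35)P₄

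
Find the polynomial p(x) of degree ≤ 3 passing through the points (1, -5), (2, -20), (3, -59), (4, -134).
-2*x**3 - x - 2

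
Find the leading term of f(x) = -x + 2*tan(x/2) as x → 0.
x**3/12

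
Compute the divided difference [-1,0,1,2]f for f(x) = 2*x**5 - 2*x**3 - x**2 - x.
8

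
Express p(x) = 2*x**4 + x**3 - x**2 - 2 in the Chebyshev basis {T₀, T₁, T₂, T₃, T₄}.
(-7/4)T₀ + (3/4)T₁ + (1/2)T₂ + (1/4)T₃ + (1/4)T₄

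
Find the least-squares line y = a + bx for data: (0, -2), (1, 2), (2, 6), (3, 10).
a = -2, b = 4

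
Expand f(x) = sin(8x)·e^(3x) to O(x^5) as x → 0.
8*x + 24*x**2 - 148*x**3/3 - 220*x**4 + O(x**5)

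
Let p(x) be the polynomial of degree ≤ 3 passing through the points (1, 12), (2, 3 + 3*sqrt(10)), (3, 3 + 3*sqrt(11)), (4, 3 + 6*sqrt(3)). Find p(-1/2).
-567*sqrt(10)/16 - 105*sqrt(3)/8 + 993/16 + 405*sqrt(11)/16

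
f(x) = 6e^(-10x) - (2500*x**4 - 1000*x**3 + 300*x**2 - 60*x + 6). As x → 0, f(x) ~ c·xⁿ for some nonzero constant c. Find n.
5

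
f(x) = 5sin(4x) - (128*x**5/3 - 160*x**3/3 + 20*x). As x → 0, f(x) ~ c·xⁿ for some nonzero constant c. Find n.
7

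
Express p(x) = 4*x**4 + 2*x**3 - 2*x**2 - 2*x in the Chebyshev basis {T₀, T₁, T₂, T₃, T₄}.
(1/2)T₀ + (-1/2)T₁ + T₂ + (1/2)T₃ + (1/2)T₄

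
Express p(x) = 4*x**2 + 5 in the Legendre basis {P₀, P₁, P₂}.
(19/3)P₀ + (8/3)P₂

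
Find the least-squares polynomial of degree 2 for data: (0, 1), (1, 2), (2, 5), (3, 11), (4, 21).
6/5 + (-11/10)x + (3/2)x²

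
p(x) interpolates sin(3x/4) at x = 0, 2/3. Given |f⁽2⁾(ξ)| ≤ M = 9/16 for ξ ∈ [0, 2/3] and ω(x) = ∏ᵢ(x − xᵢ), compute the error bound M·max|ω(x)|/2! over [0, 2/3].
1/32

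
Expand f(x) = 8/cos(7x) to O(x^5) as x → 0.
8 + 196*x**2 + 12005*x**4/3 + O(x**5)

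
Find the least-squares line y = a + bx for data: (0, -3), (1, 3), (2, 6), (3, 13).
a = -29/10, b = 51/10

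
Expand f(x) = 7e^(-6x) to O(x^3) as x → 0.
7 - 42*x + 126*x**2 + O(x**3)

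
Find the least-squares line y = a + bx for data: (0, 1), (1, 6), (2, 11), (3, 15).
a = 6/5, b = 47/10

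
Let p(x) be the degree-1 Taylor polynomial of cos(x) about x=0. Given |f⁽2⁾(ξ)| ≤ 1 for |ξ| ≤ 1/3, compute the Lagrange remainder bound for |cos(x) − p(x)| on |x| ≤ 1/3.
1/18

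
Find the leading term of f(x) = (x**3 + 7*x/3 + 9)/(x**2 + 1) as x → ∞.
x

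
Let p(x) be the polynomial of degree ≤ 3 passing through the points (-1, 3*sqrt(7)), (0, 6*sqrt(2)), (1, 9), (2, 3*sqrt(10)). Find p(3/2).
-15*sqrt(2)/8 + 3*sqrt(7)/16 + 15*sqrt(10)/16 + 135/16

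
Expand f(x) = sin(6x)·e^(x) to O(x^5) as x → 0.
6*x + 6*x**2 - 33*x**3 - 35*x**4 + O(x**5)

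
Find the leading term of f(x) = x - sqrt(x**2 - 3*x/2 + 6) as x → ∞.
3/4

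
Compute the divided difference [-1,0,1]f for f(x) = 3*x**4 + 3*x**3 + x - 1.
3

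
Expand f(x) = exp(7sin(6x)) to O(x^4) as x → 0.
1 + 42*x + 882*x**2 + 12096*x**3 + O(x**4)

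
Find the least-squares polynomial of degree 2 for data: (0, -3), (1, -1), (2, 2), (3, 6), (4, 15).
-93/35 + (1/70)x + (15/14)x²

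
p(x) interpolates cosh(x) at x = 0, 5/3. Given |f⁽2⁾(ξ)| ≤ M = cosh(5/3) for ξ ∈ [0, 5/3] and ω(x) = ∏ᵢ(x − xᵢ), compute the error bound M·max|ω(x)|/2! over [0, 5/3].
25*cosh(5/3)/72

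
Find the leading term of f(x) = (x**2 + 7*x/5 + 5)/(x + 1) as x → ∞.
x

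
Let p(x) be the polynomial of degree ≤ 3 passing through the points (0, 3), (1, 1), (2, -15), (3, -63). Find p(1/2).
21/8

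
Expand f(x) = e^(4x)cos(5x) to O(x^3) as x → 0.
1 + 4*x - 9*x**2/2 + O(x**3)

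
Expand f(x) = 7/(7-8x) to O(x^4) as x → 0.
1 + 8*x/7 + 64*x**2/49 + 512*x**3/343 + O(x**4)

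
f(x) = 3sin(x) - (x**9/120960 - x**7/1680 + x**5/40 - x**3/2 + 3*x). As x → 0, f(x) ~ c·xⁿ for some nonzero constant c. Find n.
11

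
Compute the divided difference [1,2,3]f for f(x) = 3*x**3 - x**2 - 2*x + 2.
17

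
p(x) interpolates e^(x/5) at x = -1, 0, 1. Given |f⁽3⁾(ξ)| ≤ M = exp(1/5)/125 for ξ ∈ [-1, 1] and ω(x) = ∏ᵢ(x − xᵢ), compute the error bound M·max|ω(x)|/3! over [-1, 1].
sqrt(3)*exp(1/5)/3375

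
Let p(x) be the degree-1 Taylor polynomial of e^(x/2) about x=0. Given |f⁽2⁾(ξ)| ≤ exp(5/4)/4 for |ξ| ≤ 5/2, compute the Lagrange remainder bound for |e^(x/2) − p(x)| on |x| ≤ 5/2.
25*exp(5/4)/32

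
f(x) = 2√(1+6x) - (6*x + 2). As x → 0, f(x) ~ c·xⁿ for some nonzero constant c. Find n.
2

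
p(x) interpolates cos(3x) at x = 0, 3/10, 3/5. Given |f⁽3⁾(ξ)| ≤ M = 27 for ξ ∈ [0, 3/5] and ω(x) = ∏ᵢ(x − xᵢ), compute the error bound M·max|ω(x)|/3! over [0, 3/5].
27*sqrt(3)/1000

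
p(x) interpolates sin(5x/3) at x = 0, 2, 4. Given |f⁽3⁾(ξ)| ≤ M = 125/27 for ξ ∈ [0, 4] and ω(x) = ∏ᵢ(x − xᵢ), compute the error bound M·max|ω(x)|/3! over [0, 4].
1000*sqrt(3)/729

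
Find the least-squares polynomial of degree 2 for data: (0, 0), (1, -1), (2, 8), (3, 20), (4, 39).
-16/35 + (-167/70)x + (43/14)x²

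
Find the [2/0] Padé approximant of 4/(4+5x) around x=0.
25*x**2/16 - 5*x/4 + 1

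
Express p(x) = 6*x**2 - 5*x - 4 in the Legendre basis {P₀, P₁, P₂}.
(-2)P₀ + (-5)P₁ + (4)P₂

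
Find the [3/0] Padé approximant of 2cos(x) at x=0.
2 - x**2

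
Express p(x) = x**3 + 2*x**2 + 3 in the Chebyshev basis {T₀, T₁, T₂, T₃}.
(4)T₀ + (3/4)T₁ + T₂ + (1/4)T₃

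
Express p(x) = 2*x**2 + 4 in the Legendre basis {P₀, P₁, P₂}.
(14/3)P₀ + (4/3)P₂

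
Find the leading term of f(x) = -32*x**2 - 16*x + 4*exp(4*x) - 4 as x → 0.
128*x**3/3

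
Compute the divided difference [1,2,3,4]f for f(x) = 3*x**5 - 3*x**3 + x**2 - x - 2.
192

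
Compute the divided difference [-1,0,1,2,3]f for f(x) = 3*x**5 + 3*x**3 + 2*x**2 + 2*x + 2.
15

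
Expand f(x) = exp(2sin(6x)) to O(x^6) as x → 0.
1 + 12*x + 72*x**2 + 216*x**3 - 14904*x**5/5 + O(x**6)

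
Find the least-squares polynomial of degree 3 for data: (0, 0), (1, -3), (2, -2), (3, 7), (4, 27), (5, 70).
-31/126 + (-983/756)x + (-443/252)x² + (26/27)x³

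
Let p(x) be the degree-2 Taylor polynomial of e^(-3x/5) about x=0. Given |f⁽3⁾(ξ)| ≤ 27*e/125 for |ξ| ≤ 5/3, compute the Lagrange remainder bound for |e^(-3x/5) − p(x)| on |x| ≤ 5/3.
e/6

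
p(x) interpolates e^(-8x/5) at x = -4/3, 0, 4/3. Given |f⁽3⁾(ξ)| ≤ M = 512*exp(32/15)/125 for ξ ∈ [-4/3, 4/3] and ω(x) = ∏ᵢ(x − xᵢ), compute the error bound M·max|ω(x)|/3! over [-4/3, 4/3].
32768*sqrt(3)*exp(32/15)/91125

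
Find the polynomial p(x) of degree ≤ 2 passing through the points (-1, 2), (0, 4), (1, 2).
4 - 2*x**2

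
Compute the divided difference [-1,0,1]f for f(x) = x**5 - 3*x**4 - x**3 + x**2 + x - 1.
-2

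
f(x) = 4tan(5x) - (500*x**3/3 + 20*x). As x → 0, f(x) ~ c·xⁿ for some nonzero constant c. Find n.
5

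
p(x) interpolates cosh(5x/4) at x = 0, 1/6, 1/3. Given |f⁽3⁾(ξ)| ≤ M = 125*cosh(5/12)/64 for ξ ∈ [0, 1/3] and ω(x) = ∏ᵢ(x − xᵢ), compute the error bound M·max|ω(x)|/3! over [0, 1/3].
125*sqrt(3)*cosh(5/12)/373248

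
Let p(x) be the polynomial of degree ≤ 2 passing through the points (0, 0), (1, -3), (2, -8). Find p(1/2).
-5/4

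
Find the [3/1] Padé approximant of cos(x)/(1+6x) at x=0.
(x**3/144 - 427*x**2/852 + x/5112 + 1)/(30673*x/5112 + 1)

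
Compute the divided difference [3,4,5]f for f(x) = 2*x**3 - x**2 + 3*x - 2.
23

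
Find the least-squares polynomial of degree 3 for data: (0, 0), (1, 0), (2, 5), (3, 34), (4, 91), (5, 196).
11/126 + (-17/756)x + (-337/126)x² + (227/108)x³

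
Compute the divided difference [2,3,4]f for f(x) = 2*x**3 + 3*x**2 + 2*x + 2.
21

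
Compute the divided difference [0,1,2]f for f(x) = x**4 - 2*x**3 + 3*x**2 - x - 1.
4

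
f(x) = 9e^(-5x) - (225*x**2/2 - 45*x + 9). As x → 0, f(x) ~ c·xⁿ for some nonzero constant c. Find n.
3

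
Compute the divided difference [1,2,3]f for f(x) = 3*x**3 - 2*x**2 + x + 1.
16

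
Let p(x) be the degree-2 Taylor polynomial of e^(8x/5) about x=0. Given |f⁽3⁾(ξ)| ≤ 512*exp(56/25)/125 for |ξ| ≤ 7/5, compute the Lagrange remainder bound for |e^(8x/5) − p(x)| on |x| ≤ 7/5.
87808*exp(56/25)/46875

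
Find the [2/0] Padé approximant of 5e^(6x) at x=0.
90*x**2 + 30*x + 5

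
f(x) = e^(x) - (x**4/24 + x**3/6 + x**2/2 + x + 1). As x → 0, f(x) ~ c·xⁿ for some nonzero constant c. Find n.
5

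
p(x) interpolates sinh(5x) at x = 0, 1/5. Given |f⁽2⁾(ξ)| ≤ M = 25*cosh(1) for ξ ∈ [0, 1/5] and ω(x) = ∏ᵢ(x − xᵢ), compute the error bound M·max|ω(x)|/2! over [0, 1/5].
cosh(1)/8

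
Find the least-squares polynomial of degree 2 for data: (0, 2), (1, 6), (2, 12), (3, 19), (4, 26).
9/5 + (41/10)x + (1/2)x²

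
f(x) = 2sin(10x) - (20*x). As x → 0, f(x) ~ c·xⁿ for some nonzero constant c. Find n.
3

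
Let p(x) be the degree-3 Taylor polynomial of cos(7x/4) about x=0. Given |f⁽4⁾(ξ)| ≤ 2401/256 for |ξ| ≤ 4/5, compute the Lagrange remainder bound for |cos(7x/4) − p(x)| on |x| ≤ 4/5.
2401/15000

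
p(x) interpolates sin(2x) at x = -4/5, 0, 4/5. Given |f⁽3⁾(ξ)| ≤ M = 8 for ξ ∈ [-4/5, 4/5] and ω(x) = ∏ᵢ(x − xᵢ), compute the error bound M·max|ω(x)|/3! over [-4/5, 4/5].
512*sqrt(3)/3375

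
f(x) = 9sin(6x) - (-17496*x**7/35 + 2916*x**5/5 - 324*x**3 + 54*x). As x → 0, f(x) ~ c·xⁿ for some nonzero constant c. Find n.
9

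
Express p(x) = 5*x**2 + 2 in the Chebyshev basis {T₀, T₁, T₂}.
(9/2)T₀ + (5/2)T₂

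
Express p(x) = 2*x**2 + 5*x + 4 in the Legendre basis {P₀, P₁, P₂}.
(14/3)P₀ + (5)P₁ + (4/3)P₂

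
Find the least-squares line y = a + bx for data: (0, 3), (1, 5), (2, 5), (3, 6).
a = 17/5, b = 9/10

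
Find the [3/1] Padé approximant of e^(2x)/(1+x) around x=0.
(1 - 2*x**3/3)/(1 - x)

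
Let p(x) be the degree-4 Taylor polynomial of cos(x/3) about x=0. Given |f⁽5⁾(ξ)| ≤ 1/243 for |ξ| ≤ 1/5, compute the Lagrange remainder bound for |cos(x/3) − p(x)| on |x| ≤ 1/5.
1/91125000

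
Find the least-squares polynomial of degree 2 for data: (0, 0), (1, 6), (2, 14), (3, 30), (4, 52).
18/35 + (48/35)x + (20/7)x²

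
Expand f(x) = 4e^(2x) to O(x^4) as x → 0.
4 + 8*x + 8*x**2 + 16*x**3/3 + O(x**4)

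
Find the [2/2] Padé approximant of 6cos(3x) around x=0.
(6 - 45*x**2/2)/(3*x**2/4 + 1)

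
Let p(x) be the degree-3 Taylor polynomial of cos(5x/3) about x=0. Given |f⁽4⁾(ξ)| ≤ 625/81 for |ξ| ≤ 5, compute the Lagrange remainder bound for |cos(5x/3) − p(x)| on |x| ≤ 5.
390625/1944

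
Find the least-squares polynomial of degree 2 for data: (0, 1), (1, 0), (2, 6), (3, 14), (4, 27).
24/35 + (-69/35)x + (15/7)x²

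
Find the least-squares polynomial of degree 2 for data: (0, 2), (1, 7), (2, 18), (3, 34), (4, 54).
9/5 + (31/10)x + (5/2)x²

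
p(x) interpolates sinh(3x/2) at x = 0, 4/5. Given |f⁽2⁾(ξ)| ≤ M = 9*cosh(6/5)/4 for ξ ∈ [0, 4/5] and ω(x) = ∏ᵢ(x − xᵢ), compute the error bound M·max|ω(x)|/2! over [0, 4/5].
9*cosh(6/5)/50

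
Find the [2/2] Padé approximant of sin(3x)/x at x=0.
(3 - 63*x**2/20)/(9*x**2/20 + 1)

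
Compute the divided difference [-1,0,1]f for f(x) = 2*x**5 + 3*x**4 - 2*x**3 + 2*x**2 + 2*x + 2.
5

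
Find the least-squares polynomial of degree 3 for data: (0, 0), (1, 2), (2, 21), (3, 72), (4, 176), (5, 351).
-1/7 + (7/6)x + (-45/28)x² + (37/12)x³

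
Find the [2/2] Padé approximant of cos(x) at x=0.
(1 - 5*x**2/12)/(x**2/12 + 1)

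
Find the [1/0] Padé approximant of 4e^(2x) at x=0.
8*x + 4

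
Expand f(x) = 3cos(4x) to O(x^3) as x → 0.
3 - 24*x**2 + O(x**3)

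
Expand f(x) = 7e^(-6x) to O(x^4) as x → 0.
7 - 42*x + 126*x**2 - 252*x**3 + O(x**4)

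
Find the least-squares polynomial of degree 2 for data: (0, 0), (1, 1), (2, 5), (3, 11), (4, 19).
-4/35 + (8/35)x + (8/7)x²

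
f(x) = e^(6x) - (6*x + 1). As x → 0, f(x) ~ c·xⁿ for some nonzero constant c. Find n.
2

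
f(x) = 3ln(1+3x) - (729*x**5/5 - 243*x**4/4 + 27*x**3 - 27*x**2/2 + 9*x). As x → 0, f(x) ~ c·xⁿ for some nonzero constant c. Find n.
6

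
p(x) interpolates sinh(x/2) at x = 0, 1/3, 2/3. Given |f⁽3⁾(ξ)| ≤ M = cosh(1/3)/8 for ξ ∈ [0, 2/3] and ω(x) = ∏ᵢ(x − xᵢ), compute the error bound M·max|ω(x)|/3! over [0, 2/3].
sqrt(3)*cosh(1/3)/5832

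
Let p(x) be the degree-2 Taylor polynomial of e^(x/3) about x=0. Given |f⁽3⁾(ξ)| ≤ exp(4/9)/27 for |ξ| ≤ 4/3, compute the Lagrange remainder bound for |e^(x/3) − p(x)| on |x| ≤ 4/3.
32*exp(4/9)/2187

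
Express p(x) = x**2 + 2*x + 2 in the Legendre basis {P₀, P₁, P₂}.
(7/3)P₀ + (2)P₁ + (2/3)P₂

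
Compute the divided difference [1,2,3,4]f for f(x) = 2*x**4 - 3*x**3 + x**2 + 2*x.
17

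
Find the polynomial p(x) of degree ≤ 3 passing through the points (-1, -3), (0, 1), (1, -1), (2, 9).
3*x**3 - 3*x**2 - 2*x + 1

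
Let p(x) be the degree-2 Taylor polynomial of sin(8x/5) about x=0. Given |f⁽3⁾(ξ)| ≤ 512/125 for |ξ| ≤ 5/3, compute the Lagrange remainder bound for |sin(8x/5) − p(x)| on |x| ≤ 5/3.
256/81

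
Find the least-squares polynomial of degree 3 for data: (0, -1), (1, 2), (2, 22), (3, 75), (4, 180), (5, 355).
-137/126 + (1007/756)x + (-235/252)x² + (161/54)x³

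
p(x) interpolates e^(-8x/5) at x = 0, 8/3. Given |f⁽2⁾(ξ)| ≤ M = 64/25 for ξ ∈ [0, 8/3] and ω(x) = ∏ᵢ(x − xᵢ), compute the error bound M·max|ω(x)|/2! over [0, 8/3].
512/225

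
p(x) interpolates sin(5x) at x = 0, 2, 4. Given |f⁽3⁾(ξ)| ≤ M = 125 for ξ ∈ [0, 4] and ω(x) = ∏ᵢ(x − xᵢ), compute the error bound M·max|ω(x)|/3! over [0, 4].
1000*sqrt(3)/27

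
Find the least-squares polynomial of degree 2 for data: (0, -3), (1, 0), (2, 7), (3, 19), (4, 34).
-107/35 + (71/70)x + (29/14)x²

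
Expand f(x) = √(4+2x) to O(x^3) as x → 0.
2 + x/2 - x**2/16 + O(x**3)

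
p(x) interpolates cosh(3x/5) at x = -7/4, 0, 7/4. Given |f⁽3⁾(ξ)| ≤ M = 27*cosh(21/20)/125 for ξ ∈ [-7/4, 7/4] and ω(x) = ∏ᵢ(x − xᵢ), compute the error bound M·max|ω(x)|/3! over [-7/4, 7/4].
343*sqrt(3)*cosh(21/20)/8000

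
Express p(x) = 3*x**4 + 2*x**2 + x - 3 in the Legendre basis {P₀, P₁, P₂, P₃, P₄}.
(-26/15)P₀ + P₁ + (64/21)P₂ + (24/35)P₄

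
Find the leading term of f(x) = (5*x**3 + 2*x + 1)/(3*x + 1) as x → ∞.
5*x**2/3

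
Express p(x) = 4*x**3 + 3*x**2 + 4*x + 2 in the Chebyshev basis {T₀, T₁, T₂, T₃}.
(7/2)T₀ + (7)T₁ + (3/2)T₂ + T₃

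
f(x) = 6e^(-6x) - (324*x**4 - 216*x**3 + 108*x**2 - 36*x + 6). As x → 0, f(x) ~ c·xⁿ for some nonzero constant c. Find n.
5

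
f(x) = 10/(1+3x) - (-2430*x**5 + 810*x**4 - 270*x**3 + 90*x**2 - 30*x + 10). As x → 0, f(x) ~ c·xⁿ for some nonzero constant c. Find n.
6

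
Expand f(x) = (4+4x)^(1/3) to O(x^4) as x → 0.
2**(2/3) + 2**(2/3)*x/3 - 2**(2/3)*x**2/9 + 5*2**(2/3)*x**3/81 + O(x**4)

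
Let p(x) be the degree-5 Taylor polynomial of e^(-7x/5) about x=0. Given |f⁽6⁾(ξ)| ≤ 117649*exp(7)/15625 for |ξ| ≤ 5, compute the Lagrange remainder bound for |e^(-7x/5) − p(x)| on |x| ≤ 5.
117649*exp(7)/720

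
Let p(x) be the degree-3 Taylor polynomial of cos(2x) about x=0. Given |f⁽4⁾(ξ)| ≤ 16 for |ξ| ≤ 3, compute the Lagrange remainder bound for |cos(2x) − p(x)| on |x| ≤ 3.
54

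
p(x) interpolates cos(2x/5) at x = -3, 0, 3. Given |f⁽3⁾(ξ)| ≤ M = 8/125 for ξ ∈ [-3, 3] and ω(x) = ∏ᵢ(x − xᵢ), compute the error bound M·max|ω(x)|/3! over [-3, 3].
8*sqrt(3)/125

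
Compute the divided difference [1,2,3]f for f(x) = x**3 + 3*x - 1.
6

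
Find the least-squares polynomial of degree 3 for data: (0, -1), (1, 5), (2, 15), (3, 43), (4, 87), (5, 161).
-55/63 + (794/189)x + (-1/9)x² + (31/27)x³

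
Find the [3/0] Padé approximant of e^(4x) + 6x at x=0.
32*x**3/3 + 8*x**2 + 10*x + 1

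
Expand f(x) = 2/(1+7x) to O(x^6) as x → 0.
2 - 14*x + 98*x**2 - 686*x**3 + 4802*x**4 - 33614*x**5 + O(x**6)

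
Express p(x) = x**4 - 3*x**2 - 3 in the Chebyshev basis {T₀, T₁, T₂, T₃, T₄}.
(-33/8)T₀ - T₂ + (1/8)T₄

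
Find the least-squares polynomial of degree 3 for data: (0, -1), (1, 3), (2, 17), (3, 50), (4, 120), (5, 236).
-15/14 + (379/84)x + (-9/4)x² + (13/6)x³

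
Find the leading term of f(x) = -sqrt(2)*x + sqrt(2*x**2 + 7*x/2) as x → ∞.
7*sqrt(2)/8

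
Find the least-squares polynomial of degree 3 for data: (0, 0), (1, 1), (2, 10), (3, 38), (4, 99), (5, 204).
-1/42 + (379/252)x + (-29/12)x² + (37/18)x³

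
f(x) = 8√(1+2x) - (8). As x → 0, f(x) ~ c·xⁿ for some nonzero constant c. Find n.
1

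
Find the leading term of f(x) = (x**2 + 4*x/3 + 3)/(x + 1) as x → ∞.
x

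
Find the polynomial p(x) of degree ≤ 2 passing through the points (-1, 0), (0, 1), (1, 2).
x + 1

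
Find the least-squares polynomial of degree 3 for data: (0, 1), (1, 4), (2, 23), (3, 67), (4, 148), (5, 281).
11/14 + (23/28)x + (29/28)x² + (2)x³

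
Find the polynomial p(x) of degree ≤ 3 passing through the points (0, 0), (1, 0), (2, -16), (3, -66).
-3*x**3 + x**2 + 2*x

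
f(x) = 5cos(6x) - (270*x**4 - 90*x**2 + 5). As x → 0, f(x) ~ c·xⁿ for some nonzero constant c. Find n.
6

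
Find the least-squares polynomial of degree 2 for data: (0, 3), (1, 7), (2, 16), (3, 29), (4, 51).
116/35 + (13/35)x + (20/7)x²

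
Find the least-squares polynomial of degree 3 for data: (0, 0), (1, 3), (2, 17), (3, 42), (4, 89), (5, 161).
-23/126 + (1181/756)x + (86/63)x² + (103/108)x³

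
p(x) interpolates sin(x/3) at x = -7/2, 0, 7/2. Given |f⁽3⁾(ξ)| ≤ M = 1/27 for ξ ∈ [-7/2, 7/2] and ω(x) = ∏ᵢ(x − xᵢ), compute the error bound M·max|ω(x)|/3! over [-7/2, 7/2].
343*sqrt(3)/5832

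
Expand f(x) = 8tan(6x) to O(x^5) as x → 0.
48*x + 576*x**3 + O(x**5)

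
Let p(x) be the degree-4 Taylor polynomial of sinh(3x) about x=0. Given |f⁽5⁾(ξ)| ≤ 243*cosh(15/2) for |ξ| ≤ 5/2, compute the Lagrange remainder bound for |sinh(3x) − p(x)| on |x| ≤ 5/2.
50625*cosh(15/2)/256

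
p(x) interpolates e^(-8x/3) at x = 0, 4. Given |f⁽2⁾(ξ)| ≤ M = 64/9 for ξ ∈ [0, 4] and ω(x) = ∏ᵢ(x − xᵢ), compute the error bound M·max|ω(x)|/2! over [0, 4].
128/9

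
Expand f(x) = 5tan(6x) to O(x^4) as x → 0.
30*x + 360*x**3 + O(x**4)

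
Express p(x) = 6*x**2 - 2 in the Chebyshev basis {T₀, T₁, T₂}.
T₀ + (3)T₂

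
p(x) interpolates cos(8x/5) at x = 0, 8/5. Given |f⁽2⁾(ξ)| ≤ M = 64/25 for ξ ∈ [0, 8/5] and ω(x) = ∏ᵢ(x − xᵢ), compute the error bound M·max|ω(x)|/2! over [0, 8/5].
512/625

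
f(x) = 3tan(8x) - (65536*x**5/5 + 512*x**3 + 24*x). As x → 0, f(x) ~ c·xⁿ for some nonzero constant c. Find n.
7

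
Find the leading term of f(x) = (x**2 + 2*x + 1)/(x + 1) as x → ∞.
x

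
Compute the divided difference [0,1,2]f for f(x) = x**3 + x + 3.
3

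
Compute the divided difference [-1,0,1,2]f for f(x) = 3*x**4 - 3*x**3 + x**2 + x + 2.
3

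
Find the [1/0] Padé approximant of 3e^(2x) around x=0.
6*x + 3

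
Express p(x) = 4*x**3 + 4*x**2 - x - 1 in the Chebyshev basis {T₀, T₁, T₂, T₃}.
T₀ + (2)T₁ + (2)T₂ + T₃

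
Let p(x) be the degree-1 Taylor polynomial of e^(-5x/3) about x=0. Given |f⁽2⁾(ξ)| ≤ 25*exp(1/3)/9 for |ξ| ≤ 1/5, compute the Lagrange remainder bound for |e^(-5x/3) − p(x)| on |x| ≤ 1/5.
exp(1/3)/18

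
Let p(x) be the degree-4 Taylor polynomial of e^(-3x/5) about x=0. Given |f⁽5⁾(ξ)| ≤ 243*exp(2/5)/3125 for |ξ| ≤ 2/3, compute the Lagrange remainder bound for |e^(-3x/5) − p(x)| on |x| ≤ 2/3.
4*exp(2/5)/46875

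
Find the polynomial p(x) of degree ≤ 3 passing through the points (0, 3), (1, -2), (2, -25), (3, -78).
-2*x**3 - 3*x**2 + 3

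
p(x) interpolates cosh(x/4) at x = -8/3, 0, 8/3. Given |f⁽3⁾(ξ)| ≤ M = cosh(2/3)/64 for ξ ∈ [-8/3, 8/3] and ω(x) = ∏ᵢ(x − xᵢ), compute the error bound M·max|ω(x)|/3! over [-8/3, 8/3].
8*sqrt(3)*cosh(2/3)/729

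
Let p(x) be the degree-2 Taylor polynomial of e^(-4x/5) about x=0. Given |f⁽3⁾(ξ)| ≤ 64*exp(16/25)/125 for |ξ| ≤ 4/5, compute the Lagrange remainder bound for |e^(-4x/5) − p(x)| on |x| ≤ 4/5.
2048*exp(16/25)/46875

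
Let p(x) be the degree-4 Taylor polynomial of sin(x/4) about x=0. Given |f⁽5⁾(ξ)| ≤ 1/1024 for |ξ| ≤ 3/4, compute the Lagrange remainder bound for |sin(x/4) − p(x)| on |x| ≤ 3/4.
81/41943040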